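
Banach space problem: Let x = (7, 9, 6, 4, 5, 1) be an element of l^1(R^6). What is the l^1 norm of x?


The l^1 norm equals the sum of absolute values of all components.
||x||_1 = 7 + 9 + 6 + 4 + 5 + 1
= 32

32.0000


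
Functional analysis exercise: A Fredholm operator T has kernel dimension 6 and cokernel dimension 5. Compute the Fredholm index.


The Fredholm index is defined as ind(T) = dim(ker T) - dim(coker T)
= 6 - 5
= 1

1


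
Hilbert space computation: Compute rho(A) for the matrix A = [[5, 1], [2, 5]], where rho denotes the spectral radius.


For a 2x2 matrix, eigenvalues satisfy lambda^2 - (trace)*lambda + det = 0
trace = 5 + 5 = 10
det = 5*5 - 1*2 = 23
discriminant = 10^2 - 4*(23) = 8
spectral radius = max |eigenvalue| = 6.4142

6.4142


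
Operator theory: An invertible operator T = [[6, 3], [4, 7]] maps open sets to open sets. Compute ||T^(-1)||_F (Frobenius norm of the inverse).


det(T) = 6*7 - 3*4 = 30
T^(-1) = (1/30) * [[7, -3], [-4, 6]] = [[0.2333, -0.1000], [-0.1333, 0.2000]]
||T^(-1)||_F^2 = 0.2333^2 + (-0.1000)^2 + (-0.1333)^2 + 0.2000^2 = 0.1222
||T^(-1)||_F = sqrt(0.1222) = 0.3496

0.3496


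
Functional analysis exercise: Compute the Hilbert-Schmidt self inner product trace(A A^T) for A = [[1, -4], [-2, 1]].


trace(A * A^T) = sum of squares of all entries
= 1^2 + (-4)^2 + (-2)^2 + 1^2
= 1 + 16 + 4 + 1
= 22

22


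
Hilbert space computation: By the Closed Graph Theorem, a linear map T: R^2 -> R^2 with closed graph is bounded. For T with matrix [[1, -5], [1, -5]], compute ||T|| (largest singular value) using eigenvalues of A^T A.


A^T A = [[2, -10], [-10, 50]]
trace(A^T A) = 52, det(A^T A) = 0
discriminant = 52^2 - 4*0 = 2704
Largest eigenvalue of A^T A = (trace + sqrt(disc))/2 = 52.0000
||T|| = sqrt(52.0000) = 7.2111

7.2111


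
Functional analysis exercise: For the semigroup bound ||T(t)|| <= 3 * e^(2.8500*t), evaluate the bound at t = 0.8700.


||T(0.8700)|| <= 3 * exp(2.8500 * 0.8700)
= 3 * exp(2.4795)
= 3 * 11.9353
= 35.8059

35.8059


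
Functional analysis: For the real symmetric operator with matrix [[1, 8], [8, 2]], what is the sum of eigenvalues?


For a self-adjoint (symmetric) matrix, the eigenvalues are real.
The sum of eigenvalues equals the trace of the matrix.
trace = 1 + 2 = 3

3


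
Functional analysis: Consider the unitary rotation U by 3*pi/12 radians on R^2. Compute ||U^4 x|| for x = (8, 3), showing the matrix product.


U is a rotation by theta = 3*pi/12
U^4 = rotation by 4*theta = 12*pi/12
cos(12*pi/12) = -1.0000, sin(12*pi/12) = 0.0000
U^4 x = (-1.0000 * 8 - 0.0000 * 3, 0.0000 * 8 + -1.0000 * 3)
= (-8.0000, -3.0000)
||U^4 x|| = sqrt((-8.0000)^2 + (-3.0000)^2) = sqrt(73.0000) = 8.5440

8.5440


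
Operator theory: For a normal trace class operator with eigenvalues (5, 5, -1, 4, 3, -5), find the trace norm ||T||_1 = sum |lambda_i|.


For a normal operator, singular values equal |eigenvalues|.
Trace norm = sum |lambda_i| = 5 + 5 + 1 + 4 + 3 + 5
= 23

23


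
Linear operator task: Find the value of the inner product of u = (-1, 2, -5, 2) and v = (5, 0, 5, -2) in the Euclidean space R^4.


Computing the standard inner product <u, v> = sum u_i * v_i
= -1*5 + 2*0 + -5*5 + 2*-2
= -5 + 0 + -25 + -4
= -34

-34


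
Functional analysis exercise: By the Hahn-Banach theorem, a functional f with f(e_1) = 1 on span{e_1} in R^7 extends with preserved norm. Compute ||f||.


The norm of f is given by ||f|| = sup_{||x||=1} |f(x)|.
On span{e_1}, ||e_1|| = 1, so ||f|| = |f(e_1)| / ||e_1||
= |1| / 1 = 1.0000

1.0000


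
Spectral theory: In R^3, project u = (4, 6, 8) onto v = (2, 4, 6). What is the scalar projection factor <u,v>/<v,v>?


Computing <u,v> = 4*2 + 6*4 + 8*6 = 80
Computing <v,v> = 2^2 + 4^2 + 6^2 = 56
Projection coefficient = 80/56 = 1.4286

1.4286


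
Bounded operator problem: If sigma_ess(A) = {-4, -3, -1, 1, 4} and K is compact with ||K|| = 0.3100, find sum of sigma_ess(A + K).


By Weyl's theorem, the essential spectrum is invariant under compact perturbations.
sigma_ess(A + K) = sigma_ess(A) = {-4, -3, -1, 1, 4}
Sum = -4 + -3 + -1 + 1 + 4 = -3

-3


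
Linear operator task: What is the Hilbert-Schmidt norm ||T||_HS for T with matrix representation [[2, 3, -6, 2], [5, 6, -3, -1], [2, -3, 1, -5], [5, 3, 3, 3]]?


The Hilbert-Schmidt norm is sqrt(sum of squares of all entries).
Sum of squares = 2^2 + 3^2 + (-6)^2 + 2^2 + 5^2 + 6^2 + (-3)^2 + (-1)^2 + 2^2 + (-3)^2 + 1^2 + (-5)^2 + 5^2 + 3^2 + 3^2 + 3^2
= 4 + 9 + 36 + 4 + 25 + 36 + 9 + 1 + 4 + 9 + 1 + 25 + 25 + 9 + 9 + 9 = 215
||T||_HS = sqrt(215) = 14.6629

14.6629


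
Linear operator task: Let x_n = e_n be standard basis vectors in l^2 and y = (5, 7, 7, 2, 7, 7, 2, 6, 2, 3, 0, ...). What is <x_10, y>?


x_10 = e_10 is the standard basis vector with 1 in position 10.
<x_10, y> = y_10 = 3
As n -> infinity, <x_n, y> -> 0, confirming weak convergence of (x_n) to 0.

3


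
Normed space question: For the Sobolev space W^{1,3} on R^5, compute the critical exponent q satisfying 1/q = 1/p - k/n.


Using the Sobolev embedding formula: 1/q = 1/p - k/n
1/q = 1/3 - 1/5 = 2/15
q = 1/(2/15) = 15/2 = 7.5000

7.5000


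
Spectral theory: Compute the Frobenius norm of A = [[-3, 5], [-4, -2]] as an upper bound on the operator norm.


||A||_F^2 = sum a_ij^2
= (-3)^2 + 5^2 + (-4)^2 + (-2)^2
= 9 + 25 + 16 + 4 = 54
||A||_F = sqrt(54) = 7.3485

7.3485


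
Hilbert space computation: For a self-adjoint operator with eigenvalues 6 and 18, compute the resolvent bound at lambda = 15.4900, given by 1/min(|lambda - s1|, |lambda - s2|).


dist(15.4900, {6, 18}) = min(|15.4900 - 6|, |15.4900 - 18|)
= min(9.4900, 2.5100) = 2.5100
Resolvent bound = 1/2.5100 = 0.3984

0.3984


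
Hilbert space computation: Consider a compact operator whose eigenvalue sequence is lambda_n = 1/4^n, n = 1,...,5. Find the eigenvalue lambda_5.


The eigenvalue formula gives lambda_5 = 1/4^5
= 1/1024
= 9.7656e-04

9.7656e-04


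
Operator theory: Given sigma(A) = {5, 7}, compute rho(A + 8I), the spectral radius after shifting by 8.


Spectrum of A + 8I = {13, 15}
Spectral radius = max |lambda| over the shifted spectrum
= max(13, 15) = 15

15


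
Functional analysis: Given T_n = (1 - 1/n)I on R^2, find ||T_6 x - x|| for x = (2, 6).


T_6 x - x = (1 - 1/6)x - x = -x/6
||x|| = sqrt(40) = 6.3246
||T_6 x - x|| = ||x||/6 = 6.3246/6 = 1.0541

1.0541


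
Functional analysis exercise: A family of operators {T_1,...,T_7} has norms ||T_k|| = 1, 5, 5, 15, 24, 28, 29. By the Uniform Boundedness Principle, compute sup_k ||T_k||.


By the Uniform Boundedness Principle, the supremum of norms is finite.
sup_k ||T_k|| = max(1, 5, 5, 15, 24, 28, 29) = 29

29


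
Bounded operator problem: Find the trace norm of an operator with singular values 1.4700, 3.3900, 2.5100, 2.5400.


The nuclear norm is the sum of all singular values.
||T||_1 = 1.4700 + 3.3900 + 2.5100 + 2.5400
= 9.9100

9.9100


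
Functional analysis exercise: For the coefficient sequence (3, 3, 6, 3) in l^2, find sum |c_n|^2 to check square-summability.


sum |c_n|^2 = 3^2 + 3^2 + 6^2 + 3^2
= 9 + 9 + 36 + 9
= 63

63


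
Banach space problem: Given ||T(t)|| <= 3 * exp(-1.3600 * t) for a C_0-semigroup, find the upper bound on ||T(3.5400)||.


||T(3.5400)|| <= 3 * exp(-1.3600 * 3.5400)
= 3 * exp(-4.8144)
= 3 * 0.0081
= 0.0243

0.0243


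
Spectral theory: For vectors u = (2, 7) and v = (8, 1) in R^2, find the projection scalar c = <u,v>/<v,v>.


Computing <u,v> = 2*8 + 7*1 = 23
Computing <v,v> = 8^2 + 1^2 = 65
Projection coefficient = 23/65 = 0.3538

0.3538


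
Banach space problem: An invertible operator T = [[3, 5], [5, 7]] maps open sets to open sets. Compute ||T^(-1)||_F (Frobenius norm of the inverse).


det(T) = 3*7 - 5*5 = -4
T^(-1) = (1/-4) * [[7, -5], [-5, 3]] = [[-1.7500, 1.2500], [1.2500, -0.7500]]
||T^(-1)||_F^2 = (-1.7500)^2 + 1.2500^2 + 1.2500^2 + (-0.7500)^2 = 6.7500
||T^(-1)||_F = sqrt(6.7500) = 2.5981

2.5981


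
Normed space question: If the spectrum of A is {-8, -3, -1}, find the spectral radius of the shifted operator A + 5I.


Spectrum of A + 5I = {-3, 2, 4}
Spectral radius = max |lambda| over the shifted spectrum
= max(3, 2, 4) = 4

4


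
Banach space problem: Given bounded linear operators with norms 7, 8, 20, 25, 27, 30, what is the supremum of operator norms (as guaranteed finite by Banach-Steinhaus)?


By the Uniform Boundedness Principle, the supremum of norms is finite.
sup_k ||T_k|| = max(7, 8, 20, 25, 27, 30) = 30

30


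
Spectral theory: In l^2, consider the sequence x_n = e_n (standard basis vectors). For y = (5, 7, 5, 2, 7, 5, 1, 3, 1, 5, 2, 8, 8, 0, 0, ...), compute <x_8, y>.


x_8 = e_8 is the standard basis vector with 1 in position 8.
<x_8, y> = y_8 = 3
As n -> infinity, <x_n, y> -> 0, confirming weak convergence of (x_n) to 0.

3


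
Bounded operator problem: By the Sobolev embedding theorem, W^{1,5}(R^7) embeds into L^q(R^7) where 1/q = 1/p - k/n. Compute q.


Using the Sobolev embedding formula: 1/q = 1/p - k/n
1/q = 1/5 - 1/7 = 2/35
q = 1/(2/35) = 35/2 = 17.5000

17.5000


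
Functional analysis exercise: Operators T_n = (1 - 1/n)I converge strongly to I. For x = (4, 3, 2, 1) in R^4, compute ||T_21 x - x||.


T_21 x - x = (1 - 1/21)x - x = -x/21
||x|| = sqrt(30) = 5.4772
||T_21 x - x|| = ||x||/21 = 5.4772/21 = 0.2608

0.2608


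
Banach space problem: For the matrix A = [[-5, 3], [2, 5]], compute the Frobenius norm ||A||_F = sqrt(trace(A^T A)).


||A||_F^2 = sum a_ij^2
= (-5)^2 + 3^2 + 2^2 + 5^2
= 25 + 9 + 4 + 25 = 63
||A||_F = sqrt(63) = 7.9373

7.9373


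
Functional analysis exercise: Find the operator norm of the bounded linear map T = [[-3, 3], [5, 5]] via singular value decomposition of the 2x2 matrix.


A^T A = [[34, 16], [16, 34]]
trace(A^T A) = 68, det(A^T A) = 900
discriminant = 68^2 - 4*900 = 1024
Largest eigenvalue of A^T A = (trace + sqrt(disc))/2 = 50.0000
||T|| = sqrt(50.0000) = 7.0711

7.0711


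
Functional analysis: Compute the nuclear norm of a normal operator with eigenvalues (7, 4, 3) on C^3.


For a normal operator, singular values equal |eigenvalues|.
Trace norm = sum |lambda_i| = 7 + 4 + 3
= 14

14


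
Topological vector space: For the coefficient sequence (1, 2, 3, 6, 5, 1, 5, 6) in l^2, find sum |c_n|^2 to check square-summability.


sum |c_n|^2 = 1^2 + 2^2 + 3^2 + 6^2 + 5^2 + 1^2 + 5^2 + 6^2
= 1 + 4 + 9 + 36 + 25 + 1 + 25 + 36
= 137

137


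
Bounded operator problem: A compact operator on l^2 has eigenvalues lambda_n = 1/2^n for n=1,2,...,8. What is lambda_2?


The eigenvalue formula gives lambda_2 = 1/2^2
= 1/4
= 0.2500

0.2500


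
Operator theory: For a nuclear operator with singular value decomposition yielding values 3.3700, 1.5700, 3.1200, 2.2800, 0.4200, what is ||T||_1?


The nuclear norm is the sum of all singular values.
||T||_1 = 3.3700 + 1.5700 + 3.1200 + 2.2800 + 0.4200
= 10.7600

10.7600


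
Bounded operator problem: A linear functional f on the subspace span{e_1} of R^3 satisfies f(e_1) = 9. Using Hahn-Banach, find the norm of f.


The norm of f is given by ||f|| = sup_{||x||=1} |f(x)|.
On span{e_1}, ||e_1|| = 1, so ||f|| = |f(e_1)| / ||e_1||
= |9| / 1 = 9.0000

9.0000


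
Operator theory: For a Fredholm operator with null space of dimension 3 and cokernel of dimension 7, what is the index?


The Fredholm index is defined as ind(T) = dim(ker T) - dim(coker T)
= 3 - 7
= -4

-4


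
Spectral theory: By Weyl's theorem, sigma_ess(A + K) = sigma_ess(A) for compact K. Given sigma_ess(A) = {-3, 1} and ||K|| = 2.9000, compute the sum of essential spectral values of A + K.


By Weyl's theorem, the essential spectrum is invariant under compact perturbations.
sigma_ess(A + K) = sigma_ess(A) = {-3, 1}
Sum = -3 + 1 = -2

-2


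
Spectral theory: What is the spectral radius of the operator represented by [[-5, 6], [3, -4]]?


For a 2x2 matrix, eigenvalues satisfy lambda^2 - (trace)*lambda + det = 0
trace = -5 + -4 = -9
det = -5*-4 - 6*3 = 2
discriminant = (-9)^2 - 4*(2) = 73
spectral radius = max |eigenvalue| = 8.7720

8.7720


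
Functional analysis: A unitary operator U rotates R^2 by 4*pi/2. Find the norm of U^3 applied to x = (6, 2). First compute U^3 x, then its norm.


U is a rotation by theta = 4*pi/2
U^3 = rotation by 3*theta = 12*pi/2 = 0*pi/2 (mod 2*pi)
cos(0*pi/2) = 1.0000, sin(0*pi/2) = 0.0000
U^3 x = (1.0000 * 6 - 0.0000 * 2, 0.0000 * 6 + 1.0000 * 2)
= (6.0000, 2.0000)
||U^3 x|| = sqrt(6.0000^2 + 2.0000^2) = sqrt(40.0000) = 6.3246

6.3246


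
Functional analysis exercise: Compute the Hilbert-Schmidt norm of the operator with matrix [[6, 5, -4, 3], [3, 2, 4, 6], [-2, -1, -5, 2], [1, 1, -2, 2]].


The Hilbert-Schmidt norm is sqrt(sum of squares of all entries).
Sum of squares = 6^2 + 5^2 + (-4)^2 + 3^2 + 3^2 + 2^2 + 4^2 + 6^2 + (-2)^2 + (-1)^2 + (-5)^2 + 2^2 + 1^2 + 1^2 + (-2)^2 + 2^2
= 36 + 25 + 16 + 9 + 9 + 4 + 16 + 36 + 4 + 1 + 25 + 4 + 1 + 1 + 4 + 4 = 195
||T||_HS = sqrt(195) = 13.9642

13.9642


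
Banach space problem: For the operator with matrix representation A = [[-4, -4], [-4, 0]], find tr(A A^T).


trace(A * A^T) = sum of squares of all entries
= (-4)^2 + (-4)^2 + (-4)^2 + 0^2
= 16 + 16 + 16 + 0
= 48

48


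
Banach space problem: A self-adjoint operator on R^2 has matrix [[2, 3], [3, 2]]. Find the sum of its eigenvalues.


For a self-adjoint (symmetric) matrix, the eigenvalues are real.
The sum of eigenvalues equals the trace of the matrix.
trace = 2 + 2 = 4

4


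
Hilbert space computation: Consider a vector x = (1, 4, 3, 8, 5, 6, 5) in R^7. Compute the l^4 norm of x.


The l^4 norm = (sum |x_i|^4)^(1/4)
Sum of 4th powers = 1 + 256 + 81 + 4096 + 625 + 1296 + 625 = 6980
||x||_4 = (6980)^(1/4) = 9.1404

9.1404


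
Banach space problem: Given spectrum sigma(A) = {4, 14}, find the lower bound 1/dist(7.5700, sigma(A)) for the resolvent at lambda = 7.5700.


dist(7.5700, {4, 14}) = min(|7.5700 - 4|, |7.5700 - 14|)
= min(3.5700, 6.4300) = 3.5700
Resolvent bound = 1/3.5700 = 0.2801

0.2801


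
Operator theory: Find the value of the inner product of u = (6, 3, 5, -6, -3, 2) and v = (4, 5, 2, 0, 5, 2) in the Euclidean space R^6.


Computing the standard inner product <u, v> = sum u_i * v_i
= 6*4 + 3*5 + 5*2 + -6*0 + -3*5 + 2*2
= 24 + 15 + 10 + 0 + -15 + 4
= 38

38


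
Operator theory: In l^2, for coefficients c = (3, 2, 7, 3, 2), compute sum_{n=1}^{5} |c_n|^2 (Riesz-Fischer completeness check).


sum |c_n|^2 = 3^2 + 2^2 + 7^2 + 3^2 + 2^2
= 9 + 4 + 49 + 9 + 4
= 75

75


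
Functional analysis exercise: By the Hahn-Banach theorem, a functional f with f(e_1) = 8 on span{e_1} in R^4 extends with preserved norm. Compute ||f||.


The norm of f is given by ||f|| = sup_{||x||=1} |f(x)|.
On span{e_1}, ||e_1|| = 1, so ||f|| = |f(e_1)| / ||e_1||
= |8| / 1 = 8.0000

8.0000


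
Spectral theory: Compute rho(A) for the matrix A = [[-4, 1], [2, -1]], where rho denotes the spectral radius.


For a 2x2 matrix, eigenvalues satisfy lambda^2 - (trace)*lambda + det = 0
trace = -4 + -1 = -5
det = -4*-1 - 1*2 = 2
discriminant = (-5)^2 - 4*(2) = 17
spectral radius = max |eigenvalue| = 4.5616

4.5616


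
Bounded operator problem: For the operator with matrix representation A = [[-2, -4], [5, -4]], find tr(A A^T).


trace(A * A^T) = sum of squares of all entries
= (-2)^2 + (-4)^2 + 5^2 + (-4)^2
= 4 + 16 + 25 + 16
= 61

61


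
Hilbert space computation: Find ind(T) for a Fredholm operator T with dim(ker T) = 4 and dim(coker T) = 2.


The Fredholm index is defined as ind(T) = dim(ker T) - dim(coker T)
= 4 - 2
= 2

2


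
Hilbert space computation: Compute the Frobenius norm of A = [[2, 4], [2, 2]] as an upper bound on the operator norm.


||A||_F^2 = sum a_ij^2
= 2^2 + 4^2 + 2^2 + 2^2
= 4 + 16 + 4 + 4 = 28
||A||_F = sqrt(28) = 5.2915

5.2915


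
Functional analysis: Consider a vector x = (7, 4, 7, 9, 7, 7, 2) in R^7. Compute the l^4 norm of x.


The l^4 norm = (sum |x_i|^4)^(1/4)
Sum of 4th powers = 2401 + 256 + 2401 + 6561 + 2401 + 2401 + 16 = 16437
||x||_4 = (16437)^(1/4) = 11.3228

11.3228


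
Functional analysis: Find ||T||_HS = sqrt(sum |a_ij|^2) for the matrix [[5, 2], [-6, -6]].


The Hilbert-Schmidt norm is sqrt(sum of squares of all entries).
Sum of squares = 5^2 + 2^2 + (-6)^2 + (-6)^2
= 25 + 4 + 36 + 36 = 101
||T||_HS = sqrt(101) = 10.0499

10.0499


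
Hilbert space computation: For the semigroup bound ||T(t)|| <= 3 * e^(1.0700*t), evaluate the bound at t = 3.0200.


||T(3.0200)|| <= 3 * exp(1.0700 * 3.0200)
= 3 * exp(3.2314)
= 3 * 25.3151
= 75.9452

75.9452


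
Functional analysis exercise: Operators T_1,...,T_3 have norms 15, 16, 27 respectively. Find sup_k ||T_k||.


By the Uniform Boundedness Principle, the supremum of norms is finite.
sup_k ||T_k|| = max(15, 16, 27) = 27

27


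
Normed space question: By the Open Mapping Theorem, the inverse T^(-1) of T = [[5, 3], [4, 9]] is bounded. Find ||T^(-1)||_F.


det(T) = 5*9 - 3*4 = 33
T^(-1) = (1/33) * [[9, -3], [-4, 5]] = [[0.2727, -0.0909], [-0.1212, 0.1515]]
||T^(-1)||_F^2 = 0.2727^2 + (-0.0909)^2 + (-0.1212)^2 + 0.1515^2 = 0.1203
||T^(-1)||_F = sqrt(0.1203) = 0.3468

0.3468


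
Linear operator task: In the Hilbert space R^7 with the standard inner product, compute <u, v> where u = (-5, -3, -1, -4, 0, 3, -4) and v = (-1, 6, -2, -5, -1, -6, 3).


Computing the standard inner product <u, v> = sum u_i * v_i
= -5*-1 + -3*6 + -1*-2 + -4*-5 + 0*-1 + 3*-6 + -4*3
= 5 + -18 + 2 + 20 + 0 + -18 + -12
= -21

-21


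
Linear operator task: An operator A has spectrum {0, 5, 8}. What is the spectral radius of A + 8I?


Spectrum of A + 8I = {8, 13, 16}
Spectral radius = max |lambda| over the shifted spectrum
= max(8, 13, 16) = 16

16


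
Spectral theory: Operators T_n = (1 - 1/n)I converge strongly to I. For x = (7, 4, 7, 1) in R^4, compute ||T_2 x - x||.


T_2 x - x = (1 - 1/2)x - x = -x/2
||x|| = sqrt(115) = 10.7238
||T_2 x - x|| = ||x||/2 = 10.7238/2 = 5.3619

5.3619


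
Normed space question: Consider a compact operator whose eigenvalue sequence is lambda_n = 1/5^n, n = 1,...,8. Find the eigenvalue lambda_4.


The eigenvalue formula gives lambda_4 = 1/5^4
= 1/625
= 0.0016

0.0016


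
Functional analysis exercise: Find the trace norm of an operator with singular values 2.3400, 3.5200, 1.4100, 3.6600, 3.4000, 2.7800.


The nuclear norm is the sum of all singular values.
||T||_1 = 2.3400 + 3.5200 + 1.4100 + 3.6600 + 3.4000 + 2.7800
= 17.1100

17.1100


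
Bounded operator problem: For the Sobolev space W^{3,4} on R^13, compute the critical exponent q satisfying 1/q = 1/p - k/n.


Using the Sobolev embedding formula: 1/q = 1/p - k/n
1/q = 1/4 - 3/13 = 1/52
q = 1/(1/52) = 52

52.0000


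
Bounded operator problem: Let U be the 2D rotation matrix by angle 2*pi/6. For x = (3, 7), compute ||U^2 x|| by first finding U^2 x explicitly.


U is a rotation by theta = 2*pi/6
U^2 = rotation by 2*theta = 4*pi/6
cos(4*pi/6) = -0.5000, sin(4*pi/6) = 0.8660
U^2 x = (-0.5000 * 3 - 0.8660 * 7, 0.8660 * 3 + -0.5000 * 7)
= (-7.5622, -0.9019)
||U^2 x|| = sqrt((-7.5622)^2 + (-0.9019)^2) = sqrt(58.0000) = 7.6158

7.6158


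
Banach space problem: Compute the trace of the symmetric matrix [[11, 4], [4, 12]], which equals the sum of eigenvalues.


For a self-adjoint (symmetric) matrix, the eigenvalues are real.
The sum of eigenvalues equals the trace of the matrix.
trace = 11 + 12 = 23

23


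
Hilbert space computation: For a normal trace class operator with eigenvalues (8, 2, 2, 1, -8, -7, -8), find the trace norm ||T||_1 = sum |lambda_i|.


For a normal operator, singular values equal |eigenvalues|.
Trace norm = sum |lambda_i| = 8 + 2 + 2 + 1 + 8 + 7 + 8
= 36

36


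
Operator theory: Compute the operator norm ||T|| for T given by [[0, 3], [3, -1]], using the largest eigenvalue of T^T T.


A^T A = [[9, -3], [-3, 10]]
trace(A^T A) = 19, det(A^T A) = 81
discriminant = 19^2 - 4*81 = 37
Largest eigenvalue of A^T A = (trace + sqrt(disc))/2 = 12.5414
||T|| = sqrt(12.5414) = 3.5414

3.5414


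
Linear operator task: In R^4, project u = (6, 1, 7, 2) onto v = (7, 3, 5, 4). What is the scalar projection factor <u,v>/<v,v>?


Computing <u,v> = 6*7 + 1*3 + 7*5 + 2*4 = 88
Computing <v,v> = 7^2 + 3^2 + 5^2 + 4^2 = 99
Projection coefficient = 88/99 = 0.8889

0.8889


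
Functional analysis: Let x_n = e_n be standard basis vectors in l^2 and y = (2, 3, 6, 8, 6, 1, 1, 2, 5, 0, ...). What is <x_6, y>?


x_6 = e_6 is the standard basis vector with 1 in position 6.
<x_6, y> = y_6 = 1
As n -> infinity, <x_n, y> -> 0, confirming weak convergence of (x_n) to 0.

1


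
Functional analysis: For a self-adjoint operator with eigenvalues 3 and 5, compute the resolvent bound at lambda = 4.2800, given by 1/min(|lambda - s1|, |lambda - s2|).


dist(4.2800, {3, 5}) = min(|4.2800 - 3|, |4.2800 - 5|)
= min(1.2800, 0.7200) = 0.7200
Resolvent bound = 1/0.7200 = 1.3889

1.3889


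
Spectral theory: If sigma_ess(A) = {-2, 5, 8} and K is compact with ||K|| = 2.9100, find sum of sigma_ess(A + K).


By Weyl's theorem, the essential spectrum is invariant under compact perturbations.
sigma_ess(A + K) = sigma_ess(A) = {-2, 5, 8}
Sum = -2 + 5 + 8 = 11

11


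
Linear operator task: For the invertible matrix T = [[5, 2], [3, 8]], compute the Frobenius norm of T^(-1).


det(T) = 5*8 - 2*3 = 34
T^(-1) = (1/34) * [[8, -2], [-3, 5]] = [[0.2353, -0.0588], [-0.0882, 0.1471]]
||T^(-1)||_F^2 = 0.2353^2 + (-0.0588)^2 + (-0.0882)^2 + 0.1471^2 = 0.0882
||T^(-1)||_F = sqrt(0.0882) = 0.2970

0.2970


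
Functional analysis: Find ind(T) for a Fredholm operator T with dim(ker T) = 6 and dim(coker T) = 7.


The Fredholm index is defined as ind(T) = dim(ker T) - dim(coker T)
= 6 - 7
= -1

-1


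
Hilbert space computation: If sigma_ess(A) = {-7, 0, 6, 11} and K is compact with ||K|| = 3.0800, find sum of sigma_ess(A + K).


By Weyl's theorem, the essential spectrum is invariant under compact perturbations.
sigma_ess(A + K) = sigma_ess(A) = {-7, 0, 6, 11}
Sum = -7 + 0 + 6 + 11 = 10

10


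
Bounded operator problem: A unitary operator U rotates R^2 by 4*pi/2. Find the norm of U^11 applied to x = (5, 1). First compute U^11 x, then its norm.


U is a rotation by theta = 4*pi/2
U^11 = rotation by 11*theta = 44*pi/2 = 0*pi/2 (mod 2*pi)
cos(0*pi/2) = 1.0000, sin(0*pi/2) = 0.0000
U^11 x = (1.0000 * 5 - 0.0000 * 1, 0.0000 * 5 + 1.0000 * 1)
= (5.0000, 1.0000)
||U^11 x|| = sqrt(5.0000^2 + 1.0000^2) = sqrt(26.0000) = 5.0990

5.0990


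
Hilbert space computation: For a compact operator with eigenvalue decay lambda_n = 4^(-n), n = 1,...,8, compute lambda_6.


The eigenvalue formula gives lambda_6 = 1/4^6
= 1/4096
= 2.4414e-04

2.4414e-04


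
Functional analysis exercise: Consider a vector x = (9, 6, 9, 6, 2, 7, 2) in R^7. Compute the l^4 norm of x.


The l^4 norm = (sum |x_i|^4)^(1/4)
Sum of 4th powers = 6561 + 1296 + 6561 + 1296 + 16 + 2401 + 16 = 18147
||x||_4 = (18147)^(1/4) = 11.6065

11.6065


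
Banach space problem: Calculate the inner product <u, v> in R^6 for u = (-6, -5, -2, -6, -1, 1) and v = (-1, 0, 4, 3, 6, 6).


Computing the standard inner product <u, v> = sum u_i * v_i
= -6*-1 + -5*0 + -2*4 + -6*3 + -1*6 + 1*6
= 6 + 0 + -8 + -18 + -6 + 6
= -20

-20


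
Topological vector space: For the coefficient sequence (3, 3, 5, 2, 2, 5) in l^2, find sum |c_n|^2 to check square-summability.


sum |c_n|^2 = 3^2 + 3^2 + 5^2 + 2^2 + 2^2 + 5^2
= 9 + 9 + 25 + 4 + 4 + 25
= 76

76


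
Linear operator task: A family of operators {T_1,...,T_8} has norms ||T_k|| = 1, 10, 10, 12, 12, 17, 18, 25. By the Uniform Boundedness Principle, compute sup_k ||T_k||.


By the Uniform Boundedness Principle, the supremum of norms is finite.
sup_k ||T_k|| = max(1, 10, 10, 12, 12, 17, 18, 25) = 25

25


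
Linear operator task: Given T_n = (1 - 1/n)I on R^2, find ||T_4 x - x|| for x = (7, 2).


T_4 x - x = (1 - 1/4)x - x = -x/4
||x|| = sqrt(53) = 7.2801
||T_4 x - x|| = ||x||/4 = 7.2801/4 = 1.8200

1.8200


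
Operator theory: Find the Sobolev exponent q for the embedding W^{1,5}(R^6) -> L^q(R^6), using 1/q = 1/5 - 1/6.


Using the Sobolev embedding formula: 1/q = 1/p - k/n
1/q = 1/5 - 1/6 = 1/30
q = 1/(1/30) = 30

30.0000


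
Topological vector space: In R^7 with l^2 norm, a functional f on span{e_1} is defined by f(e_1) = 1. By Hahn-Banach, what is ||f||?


The norm of f is given by ||f|| = sup_{||x||=1} |f(x)|.
On span{e_1}, ||e_1|| = 1, so ||f|| = |f(e_1)| / ||e_1||
= |1| / 1 = 1.0000

1.0000


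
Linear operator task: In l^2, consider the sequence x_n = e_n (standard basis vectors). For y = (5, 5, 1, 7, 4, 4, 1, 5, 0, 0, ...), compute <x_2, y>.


x_2 = e_2 is the standard basis vector with 1 in position 2.
<x_2, y> = y_2 = 5
As n -> infinity, <x_n, y> -> 0, confirming weak convergence of (x_n) to 0.

5


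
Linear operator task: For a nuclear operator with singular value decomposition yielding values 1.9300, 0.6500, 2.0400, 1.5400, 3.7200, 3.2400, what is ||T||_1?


The nuclear norm is the sum of all singular values.
||T||_1 = 1.9300 + 0.6500 + 2.0400 + 1.5400 + 3.7200 + 3.2400
= 13.1200

13.1200


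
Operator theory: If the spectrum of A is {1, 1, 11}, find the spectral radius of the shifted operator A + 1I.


Spectrum of A + 1I = {2, 2, 12}
Spectral radius = max |lambda| over the shifted spectrum
= max(2, 2, 12) = 12

12


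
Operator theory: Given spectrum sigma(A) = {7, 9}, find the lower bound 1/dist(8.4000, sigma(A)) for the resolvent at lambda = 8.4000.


dist(8.4000, {7, 9}) = min(|8.4000 - 7|, |8.4000 - 9|)
= min(1.4000, 0.6000) = 0.6000
Resolvent bound = 1/0.6000 = 1.6667

1.6667


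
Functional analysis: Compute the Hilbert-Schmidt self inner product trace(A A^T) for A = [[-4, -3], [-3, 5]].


trace(A * A^T) = sum of squares of all entries
= (-4)^2 + (-3)^2 + (-3)^2 + 5^2
= 16 + 9 + 9 + 25
= 59

59


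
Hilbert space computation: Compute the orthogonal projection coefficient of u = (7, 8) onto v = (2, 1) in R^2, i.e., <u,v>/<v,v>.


Computing <u,v> = 7*2 + 8*1 = 22
Computing <v,v> = 2^2 + 1^2 = 5
Projection coefficient = 22/5 = 4.4000

4.4000


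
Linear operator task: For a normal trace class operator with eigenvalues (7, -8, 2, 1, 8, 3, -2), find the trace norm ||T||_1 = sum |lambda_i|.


For a normal operator, singular values equal |eigenvalues|.
Trace norm = sum |lambda_i| = 7 + 8 + 2 + 1 + 8 + 3 + 2
= 31

31


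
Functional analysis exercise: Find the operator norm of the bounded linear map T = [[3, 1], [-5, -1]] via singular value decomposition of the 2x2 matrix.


A^T A = [[34, 8], [8, 2]]
trace(A^T A) = 36, det(A^T A) = 4
discriminant = 36^2 - 4*4 = 1280
Largest eigenvalue of A^T A = (trace + sqrt(disc))/2 = 35.8885
||T|| = sqrt(35.8885) = 5.9907

5.9907


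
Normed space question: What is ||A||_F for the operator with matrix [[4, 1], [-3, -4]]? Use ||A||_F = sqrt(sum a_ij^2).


||A||_F^2 = sum a_ij^2
= 4^2 + 1^2 + (-3)^2 + (-4)^2
= 16 + 1 + 9 + 16 = 42
||A||_F = sqrt(42) = 6.4807

6.4807


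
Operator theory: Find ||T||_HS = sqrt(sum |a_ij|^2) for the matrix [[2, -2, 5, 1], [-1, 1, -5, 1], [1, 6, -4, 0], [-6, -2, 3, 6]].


The Hilbert-Schmidt norm is sqrt(sum of squares of all entries).
Sum of squares = 2^2 + (-2)^2 + 5^2 + 1^2 + (-1)^2 + 1^2 + (-5)^2 + 1^2 + 1^2 + 6^2 + (-4)^2 + 0^2 + (-6)^2 + (-2)^2 + 3^2 + 6^2
= 4 + 4 + 25 + 1 + 1 + 1 + 25 + 1 + 1 + 36 + 16 + 0 + 36 + 4 + 9 + 36 = 200
||T||_HS = sqrt(200) = 14.1421

14.1421


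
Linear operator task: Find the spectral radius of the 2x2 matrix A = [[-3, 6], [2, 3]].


For a 2x2 matrix, eigenvalues satisfy lambda^2 - (trace)*lambda + det = 0
trace = -3 + 3 = 0
det = -3*3 - 6*2 = -21
discriminant = 0^2 - 4*(-21) = 84
spectral radius = max |eigenvalue| = 4.5826

4.5826


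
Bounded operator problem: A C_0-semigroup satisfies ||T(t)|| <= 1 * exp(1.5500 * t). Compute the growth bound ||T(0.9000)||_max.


||T(0.9000)|| <= 1 * exp(1.5500 * 0.9000)
= 1 * exp(1.3950)
= 1 * 4.0350
= 4.0350

4.0350


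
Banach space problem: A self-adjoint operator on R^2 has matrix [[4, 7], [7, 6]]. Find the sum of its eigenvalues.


For a self-adjoint (symmetric) matrix, the eigenvalues are real.
The sum of eigenvalues equals the trace of the matrix.
trace = 4 + 6 = 10

10


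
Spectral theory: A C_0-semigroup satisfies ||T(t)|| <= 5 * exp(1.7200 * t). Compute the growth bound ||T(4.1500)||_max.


||T(4.1500)|| <= 5 * exp(1.7200 * 4.1500)
= 5 * exp(7.1380)
= 5 * 1258.9081
= 6294.5403

6294.5403


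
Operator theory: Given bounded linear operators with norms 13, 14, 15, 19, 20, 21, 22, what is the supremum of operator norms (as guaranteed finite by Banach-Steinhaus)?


By the Uniform Boundedness Principle, the supremum of norms is finite.
sup_k ||T_k|| = max(13, 14, 15, 19, 20, 21, 22) = 22

22


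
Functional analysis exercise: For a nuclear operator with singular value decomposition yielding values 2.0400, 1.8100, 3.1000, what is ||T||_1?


The nuclear norm is the sum of all singular values.
||T||_1 = 2.0400 + 1.8100 + 3.1000
= 6.9500

6.9500


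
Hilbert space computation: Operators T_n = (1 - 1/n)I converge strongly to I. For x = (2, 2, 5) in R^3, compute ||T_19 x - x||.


T_19 x - x = (1 - 1/19)x - x = -x/19
||x|| = sqrt(33) = 5.7446
||T_19 x - x|| = ||x||/19 = 5.7446/19 = 0.3023

0.3023


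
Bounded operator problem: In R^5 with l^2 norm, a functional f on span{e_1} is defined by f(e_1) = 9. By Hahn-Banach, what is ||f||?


The norm of f is given by ||f|| = sup_{||x||=1} |f(x)|.
On span{e_1}, ||e_1|| = 1, so ||f|| = |f(e_1)| / ||e_1||
= |9| / 1 = 9.0000

9.0000


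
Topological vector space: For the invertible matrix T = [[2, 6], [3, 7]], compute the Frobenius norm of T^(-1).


det(T) = 2*7 - 6*3 = -4
T^(-1) = (1/-4) * [[7, -6], [-3, 2]] = [[-1.7500, 1.5000], [0.7500, -0.5000]]
||T^(-1)||_F^2 = (-1.7500)^2 + 1.5000^2 + 0.7500^2 + (-0.5000)^2 = 6.1250
||T^(-1)||_F = sqrt(6.1250) = 2.4749

2.4749


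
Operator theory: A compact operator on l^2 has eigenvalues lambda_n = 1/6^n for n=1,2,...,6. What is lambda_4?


The eigenvalue formula gives lambda_4 = 1/6^4
= 1/1296
= 7.7160e-04

7.7160e-04


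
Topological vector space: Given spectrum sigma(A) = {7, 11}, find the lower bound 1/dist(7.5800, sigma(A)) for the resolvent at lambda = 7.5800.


dist(7.5800, {7, 11}) = min(|7.5800 - 7|, |7.5800 - 11|)
= min(0.5800, 3.4200) = 0.5800
Resolvent bound = 1/0.5800 = 1.7241

1.7241


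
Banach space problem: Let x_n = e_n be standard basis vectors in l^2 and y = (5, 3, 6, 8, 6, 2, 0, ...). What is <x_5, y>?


x_5 = e_5 is the standard basis vector with 1 in position 5.
<x_5, y> = y_5 = 6
As n -> infinity, <x_n, y> -> 0, confirming weak convergence of (x_n) to 0.

6


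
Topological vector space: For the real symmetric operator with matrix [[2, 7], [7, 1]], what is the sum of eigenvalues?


For a self-adjoint (symmetric) matrix, the eigenvalues are real.
The sum of eigenvalues equals the trace of the matrix.
trace = 2 + 1 = 3

3


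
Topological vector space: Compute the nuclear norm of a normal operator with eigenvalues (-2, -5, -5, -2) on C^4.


For a normal operator, singular values equal |eigenvalues|.
Trace norm = sum |lambda_i| = 2 + 5 + 5 + 2
= 14

14


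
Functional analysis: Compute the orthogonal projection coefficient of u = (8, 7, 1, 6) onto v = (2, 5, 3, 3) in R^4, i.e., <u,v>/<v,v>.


Computing <u,v> = 8*2 + 7*5 + 1*3 + 6*3 = 72
Computing <v,v> = 2^2 + 5^2 + 3^2 + 3^2 = 47
Projection coefficient = 72/47 = 1.5319

1.5319


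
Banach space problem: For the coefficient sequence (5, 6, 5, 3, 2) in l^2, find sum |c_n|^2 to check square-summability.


sum |c_n|^2 = 5^2 + 6^2 + 5^2 + 3^2 + 2^2
= 25 + 36 + 25 + 9 + 4
= 99

99


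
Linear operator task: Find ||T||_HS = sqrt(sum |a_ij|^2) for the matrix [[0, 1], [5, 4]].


The Hilbert-Schmidt norm is sqrt(sum of squares of all entries).
Sum of squares = 0^2 + 1^2 + 5^2 + 4^2
= 0 + 1 + 25 + 16 = 42
||T||_HS = sqrt(42) = 6.4807

6.4807


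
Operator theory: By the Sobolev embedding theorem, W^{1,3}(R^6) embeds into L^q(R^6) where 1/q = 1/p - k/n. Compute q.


Using the Sobolev embedding formula: 1/q = 1/p - k/n
1/q = 1/3 - 1/6 = 1/6
q = 1/(1/6) = 6

6.0000


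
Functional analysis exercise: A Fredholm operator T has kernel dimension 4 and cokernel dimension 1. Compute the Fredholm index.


The Fredholm index is defined as ind(T) = dim(ker T) - dim(coker T)
= 4 - 1
= 3

3


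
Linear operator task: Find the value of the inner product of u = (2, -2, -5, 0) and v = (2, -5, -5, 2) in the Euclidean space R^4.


Computing the standard inner product <u, v> = sum u_i * v_i
= 2*2 + -2*-5 + -5*-5 + 0*2
= 4 + 10 + 25 + 0
= 39

39


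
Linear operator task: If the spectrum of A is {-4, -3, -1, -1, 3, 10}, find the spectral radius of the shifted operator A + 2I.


Spectrum of A + 2I = {-2, -1, 1, 1, 5, 12}
Spectral radius = max |lambda| over the shifted spectrum
= max(2, 1, 1, 1, 5, 12) = 12

12


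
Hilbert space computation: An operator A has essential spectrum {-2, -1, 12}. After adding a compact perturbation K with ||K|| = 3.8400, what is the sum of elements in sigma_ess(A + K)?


By Weyl's theorem, the essential spectrum is invariant under compact perturbations.
sigma_ess(A + K) = sigma_ess(A) = {-2, -1, 12}
Sum = -2 + -1 + 12 = 9

9


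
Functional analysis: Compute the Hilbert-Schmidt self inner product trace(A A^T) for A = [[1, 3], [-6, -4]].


trace(A * A^T) = sum of squares of all entries
= 1^2 + 3^2 + (-6)^2 + (-4)^2
= 1 + 9 + 36 + 16
= 62

62


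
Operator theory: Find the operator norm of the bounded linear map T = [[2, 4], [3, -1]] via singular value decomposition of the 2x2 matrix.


A^T A = [[13, 5], [5, 17]]
trace(A^T A) = 30, det(A^T A) = 196
discriminant = 30^2 - 4*196 = 116
Largest eigenvalue of A^T A = (trace + sqrt(disc))/2 = 20.3852
||T|| = sqrt(20.3852) = 4.5150

4.5150


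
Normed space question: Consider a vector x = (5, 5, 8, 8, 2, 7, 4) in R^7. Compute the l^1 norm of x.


The l^1 norm equals the sum of absolute values of all components.
||x||_1 = 5 + 5 + 8 + 8 + 2 + 7 + 4
= 39

39.0000


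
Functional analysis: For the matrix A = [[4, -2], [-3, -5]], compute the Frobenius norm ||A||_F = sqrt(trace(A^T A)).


||A||_F^2 = sum a_ij^2
= 4^2 + (-2)^2 + (-3)^2 + (-5)^2
= 16 + 4 + 9 + 25 = 54
||A||_F = sqrt(54) = 7.3485

7.3485


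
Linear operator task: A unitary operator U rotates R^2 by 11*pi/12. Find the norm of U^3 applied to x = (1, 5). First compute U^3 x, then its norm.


U is a rotation by theta = 11*pi/12
U^3 = rotation by 3*theta = 33*pi/12 = 9*pi/12 (mod 2*pi)
cos(9*pi/12) = -0.7071, sin(9*pi/12) = 0.7071
U^3 x = (-0.7071 * 1 - 0.7071 * 5, 0.7071 * 1 + -0.7071 * 5)
= (-4.2426, -2.8284)
||U^3 x|| = sqrt((-4.2426)^2 + (-2.8284)^2) = sqrt(26.0000) = 5.0990

5.0990


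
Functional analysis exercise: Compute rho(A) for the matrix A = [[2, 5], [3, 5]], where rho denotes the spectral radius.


For a 2x2 matrix, eigenvalues satisfy lambda^2 - (trace)*lambda + det = 0
trace = 2 + 5 = 7
det = 2*5 - 5*3 = -5
discriminant = 7^2 - 4*(-5) = 69
spectral radius = max |eigenvalue| = 7.6533

7.6533


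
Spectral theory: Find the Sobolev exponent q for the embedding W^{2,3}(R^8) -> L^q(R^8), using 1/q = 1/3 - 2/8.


Using the Sobolev embedding formula: 1/q = 1/p - k/n
1/q = 1/3 - 2/8 = 1/12
q = 1/(1/12) = 12

12.0000


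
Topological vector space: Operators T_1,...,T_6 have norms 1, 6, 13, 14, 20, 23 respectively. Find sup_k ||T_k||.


By the Uniform Boundedness Principle, the supremum of norms is finite.
sup_k ||T_k|| = max(1, 6, 13, 14, 20, 23) = 23

23


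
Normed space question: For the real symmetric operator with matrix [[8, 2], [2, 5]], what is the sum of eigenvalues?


For a self-adjoint (symmetric) matrix, the eigenvalues are real.
The sum of eigenvalues equals the trace of the matrix.
trace = 8 + 5 = 13

13


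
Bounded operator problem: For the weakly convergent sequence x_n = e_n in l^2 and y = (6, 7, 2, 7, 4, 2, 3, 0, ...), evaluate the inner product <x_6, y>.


x_6 = e_6 is the standard basis vector with 1 in position 6.
<x_6, y> = y_6 = 2
As n -> infinity, <x_n, y> -> 0, confirming weak convergence of (x_n) to 0.

2


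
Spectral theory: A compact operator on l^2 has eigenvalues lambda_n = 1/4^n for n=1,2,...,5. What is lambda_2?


The eigenvalue formula gives lambda_2 = 1/4^2
= 1/16
= 0.0625

0.0625


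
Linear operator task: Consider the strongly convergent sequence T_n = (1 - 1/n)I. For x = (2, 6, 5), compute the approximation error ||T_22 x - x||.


T_22 x - x = (1 - 1/22)x - x = -x/22
||x|| = sqrt(65) = 8.0623
||T_22 x - x|| = ||x||/22 = 8.0623/22 = 0.3665

0.3665


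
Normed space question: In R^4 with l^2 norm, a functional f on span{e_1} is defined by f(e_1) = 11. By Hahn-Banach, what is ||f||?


The norm of f is given by ||f|| = sup_{||x||=1} |f(x)|.
On span{e_1}, ||e_1|| = 1, so ||f|| = |f(e_1)| / ||e_1||
= |11| / 1 = 11.0000

11.0000


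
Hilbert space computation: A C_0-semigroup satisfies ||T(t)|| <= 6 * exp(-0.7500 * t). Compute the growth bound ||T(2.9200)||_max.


||T(2.9200)|| <= 6 * exp(-0.7500 * 2.9200)
= 6 * exp(-2.1900)
= 6 * 0.1119
= 0.6715

0.6715


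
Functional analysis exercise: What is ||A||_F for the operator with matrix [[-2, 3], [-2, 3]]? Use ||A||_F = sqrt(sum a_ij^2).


||A||_F^2 = sum a_ij^2
= (-2)^2 + 3^2 + (-2)^2 + 3^2
= 4 + 9 + 4 + 9 = 26
||A||_F = sqrt(26) = 5.0990

5.0990


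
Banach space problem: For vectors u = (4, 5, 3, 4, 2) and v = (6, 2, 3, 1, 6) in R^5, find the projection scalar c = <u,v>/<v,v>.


Computing <u,v> = 4*6 + 5*2 + 3*3 + 4*1 + 2*6 = 59
Computing <v,v> = 6^2 + 2^2 + 3^2 + 1^2 + 6^2 = 86
Projection coefficient = 59/86 = 0.6860

0.6860


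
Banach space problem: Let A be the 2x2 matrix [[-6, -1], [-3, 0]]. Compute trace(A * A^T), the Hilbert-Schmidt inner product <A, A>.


trace(A * A^T) = sum of squares of all entries
= (-6)^2 + (-1)^2 + (-3)^2 + 0^2
= 36 + 1 + 9 + 0
= 46

46


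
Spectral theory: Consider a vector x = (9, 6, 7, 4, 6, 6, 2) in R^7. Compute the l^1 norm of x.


The l^1 norm equals the sum of absolute values of all components.
||x||_1 = 9 + 6 + 7 + 4 + 6 + 6 + 2
= 40

40.0000


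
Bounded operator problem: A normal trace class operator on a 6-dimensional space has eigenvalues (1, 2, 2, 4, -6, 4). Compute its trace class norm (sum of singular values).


For a normal operator, singular values equal |eigenvalues|.
Trace norm = sum |lambda_i| = 1 + 2 + 2 + 4 + 6 + 4
= 19

19


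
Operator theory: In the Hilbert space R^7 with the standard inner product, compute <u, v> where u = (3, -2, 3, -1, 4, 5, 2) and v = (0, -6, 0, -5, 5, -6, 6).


Computing the standard inner product <u, v> = sum u_i * v_i
= 3*0 + -2*-6 + 3*0 + -1*-5 + 4*5 + 5*-6 + 2*6
= 0 + 12 + 0 + 5 + 20 + -30 + 12
= 19

19


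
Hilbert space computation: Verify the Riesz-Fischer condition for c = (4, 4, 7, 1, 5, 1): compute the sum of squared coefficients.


sum |c_n|^2 = 4^2 + 4^2 + 7^2 + 1^2 + 5^2 + 1^2
= 16 + 16 + 49 + 1 + 25 + 1
= 108

108


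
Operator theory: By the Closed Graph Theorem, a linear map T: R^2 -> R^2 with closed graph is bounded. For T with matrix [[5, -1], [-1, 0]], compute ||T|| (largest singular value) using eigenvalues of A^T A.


A^T A = [[26, -5], [-5, 1]]
trace(A^T A) = 27, det(A^T A) = 1
discriminant = 27^2 - 4*1 = 725
Largest eigenvalue of A^T A = (trace + sqrt(disc))/2 = 26.9629
||T|| = sqrt(26.9629) = 5.1926

5.1926


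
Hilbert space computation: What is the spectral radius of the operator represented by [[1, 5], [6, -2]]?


For a 2x2 matrix, eigenvalues satisfy lambda^2 - (trace)*lambda + det = 0
trace = 1 + -2 = -1
det = 1*-2 - 5*6 = -32
discriminant = (-1)^2 - 4*(-32) = 129
spectral radius = max |eigenvalue| = 6.1789

6.1789
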